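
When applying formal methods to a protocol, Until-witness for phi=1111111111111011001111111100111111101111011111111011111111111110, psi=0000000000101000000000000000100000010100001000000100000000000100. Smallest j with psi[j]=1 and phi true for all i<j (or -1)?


(phi U psi) at 0: need smallest j with psi[j]=1 and phi[i]=1 for all i in [0,j).
Scan from step 0:
  step 0: phi=1, psi=0 -> continue
  step 1: phi=1, psi=0 -> continue
  step 2: phi=1, psi=0 -> continue
  step 3: phi=1, psi=0 -> continue
  step 10: psi=1 and phi held for [0,10) -> witness found
Witness step = 10

10


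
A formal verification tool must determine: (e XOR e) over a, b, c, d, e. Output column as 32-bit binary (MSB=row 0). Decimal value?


Formula: (e XOR e) over a, b, c, d, e (32 rows)
Evaluate each row (bits = a,b,c,d,e, MSB first):
  row 0 [00000]: (0 XOR 0) -> 0
  row 1 [00001]: (1 XOR 1) -> 0
  row 2 [00010]: (0 XOR 0) -> 0
  row 3 [00011]: (1 XOR 1) -> 0
  row 4 [00100]: (0 XOR 0) -> 0
  row 5 [00101]: (1 XOR 1) -> 0
  row 6 [00110]: (0 XOR 0) -> 0
  row 7 [00111]: (1 XOR 1) -> 0
  row 8 [01000]: (0 XOR 0) -> 0
  row 9 [01001]: (1 XOR 1) -> 0
  row 10 [01010]: (0 XOR 0) -> 0
  row 11 [01011]: (1 XOR 1) -> 0
  row 12 [01100]: (0 XOR 0) -> 0
  row 13 [01101]: (1 XOR 1) -> 0
  row 14 [01110]: (0 XOR 0) -> 0
  row 15 [01111]: (1 XOR 1) -> 0
  row 16 [10000]: (0 XOR 0) -> 0
  row 17 [10001]: (1 XOR 1) -> 0
  row 18 [10010]: (0 XOR 0) -> 0
  row 19 [10011]: (1 XOR 1) -> 0
  row 20 [10100]: (0 XOR 0) -> 0
  row 21 [10101]: (1 XOR 1) -> 0
  row 22 [10110]: (0 XOR 0) -> 0
  row 23 [10111]: (1 XOR 1) -> 0
  row 24 [11000]: (0 XOR 0) -> 0
  row 25 [11001]: (1 XOR 1) -> 0
  row 26 [11010]: (0 XOR 0) -> 0
  row 27 [11011]: (1 XOR 1) -> 0
  row 28 [11100]: (0 XOR 0) -> 0
  row 29 [11101]: (1 XOR 1) -> 0
  row 30 [11110]: (0 XOR 0) -> 0
  row 31 [11111]: (1 XOR 1) -> 0
Full result column, 4 rows per line (a,b,c fixed per line; d,e runs 00..11 left to right):
  rows 0-3 [a,b,c=000]: 0000  = hex 0
  rows 4-7 [a,b,c=001]: 0000  = hex 0
  rows 8-11 [a,b,c=010]: 0000  = hex 0
  rows 12-15 [a,b,c=011]: 0000  = hex 0
  rows 16-19 [a,b,c=100]: 0000  = hex 0
  rows 20-23 [a,b,c=101]: 0000  = hex 0
  rows 24-27 [a,b,c=110]: 0000  = hex 0
  rows 28-31 [a,b,c=111]: 0000  = hex 0
Output column (row 0 .. row 31) = 00000000000000000000000000000000
Output column grouped in 4s = 0000 0000 0000 0000 0000 0000 0000 0000 = 0x00000000
Convert to decimal digit by digit (value = value*16 + digit):
  0 -> 0
  0*16 + 0 = 0
  0*16 + 0 = 0
  0*16 + 0 = 0
  0*16 + 0 = 0
  0*16 + 0 = 0
  0*16 + 0 = 0
  0*16 + 0 = 0
Decimal = 0

0


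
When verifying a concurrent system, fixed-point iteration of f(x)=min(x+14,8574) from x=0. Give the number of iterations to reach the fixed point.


Step 1: x=0, cap=8574, increment=14
Step 2: x grows by 14 each step until capped at 8574; fixed point is x=8574
Step 3: iterations = ceil(8574/14) = 613

613


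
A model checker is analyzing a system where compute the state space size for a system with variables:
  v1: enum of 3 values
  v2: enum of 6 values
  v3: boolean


State space = product of domain sizes of all variables.
Domain sizes:
  v1 (enum of 3 values): 3
  v2 (enum of 6 values): 6
  v3 (boolean): 2
Product = 3 * 6 * 2 = 36

36


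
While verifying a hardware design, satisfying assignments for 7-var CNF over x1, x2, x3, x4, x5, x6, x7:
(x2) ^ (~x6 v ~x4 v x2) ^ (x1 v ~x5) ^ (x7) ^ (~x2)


CNF with 5 clauses over 7 vars (128 assignments).
An assignment satisfies CNF iff every clause has >=1 true literal.
Check each row (bits = x1,x2,x3,x4,x5,x6,x7; clause T/F shown):
  row 0 [0000000]: clauses=FTTFT -> 0
  row 1 [0000001]: clauses=FTTTT -> 0
  row 2 [0000010]: clauses=FTTFT -> 0
  row 3 [0000011]: clauses=FTTTT -> 0
  row 4 [0000100]: clauses=FTFFT -> 0
  (every remaining row is evaluated the same way; all 128 results are listed next)
Full result column, 8 rows per line (x1,x2,x3,x4 fixed per line; x5,x6,x7 runs 000..111 left to right):
  rows 0-7 [x1,x2,x3,x4=0000]: 00000000  (ones: 0)
  rows 8-15 [x1,x2,x3,x4=0001]: 00000000  (ones: 0)
  rows 16-23 [x1,x2,x3,x4=0010]: 00000000  (ones: 0)
  rows 24-31 [x1,x2,x3,x4=0011]: 00000000  (ones: 0)
  rows 32-39 [x1,x2,x3,x4=0100]: 00000000  (ones: 0)
  rows 40-47 [x1,x2,x3,x4=0101]: 00000000  (ones: 0)
  rows 48-55 [x1,x2,x3,x4=0110]: 00000000  (ones: 0)
  rows 56-63 [x1,x2,x3,x4=0111]: 00000000  (ones: 0)
  rows 64-71 [x1,x2,x3,x4=1000]: 00000000  (ones: 0)
  rows 72-79 [x1,x2,x3,x4=1001]: 00000000  (ones: 0)
  rows 80-87 [x1,x2,x3,x4=1010]: 00000000  (ones: 0)
  rows 88-95 [x1,x2,x3,x4=1011]: 00000000  (ones: 0)
  rows 96-103 [x1,x2,x3,x4=1100]: 00000000  (ones: 0)
  rows 104-111 [x1,x2,x3,x4=1101]: 00000000  (ones: 0)
  rows 112-119 [x1,x2,x3,x4=1110]: 00000000  (ones: 0)
  rows 120-127 [x1,x2,x3,x4=1111]: 00000000  (ones: 0)
Satisfying assignments = 0+0+0+0+0+0+0+0+0+0+0+0+0+0+0+0 = 0

0


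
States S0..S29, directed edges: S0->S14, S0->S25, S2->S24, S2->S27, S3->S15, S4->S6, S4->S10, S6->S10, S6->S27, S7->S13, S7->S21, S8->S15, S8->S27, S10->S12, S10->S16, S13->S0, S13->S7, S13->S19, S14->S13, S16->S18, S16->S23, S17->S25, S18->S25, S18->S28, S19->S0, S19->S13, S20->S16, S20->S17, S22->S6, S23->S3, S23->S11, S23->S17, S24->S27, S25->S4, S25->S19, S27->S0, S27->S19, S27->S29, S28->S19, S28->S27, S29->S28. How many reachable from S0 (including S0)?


BFS from S0:
  layer 0: {S0}
  layer 1: {S14, S25}
  layer 2: {S4, S13, S19}
  layer 3: {S6, S7, S10}
  layer 4: {S12, S16, S21, S27}
  layer 5: {S18, S23, S29}
  layer 6: {S3, S11, S17, S28}
  layer 7: {S15}
Reachable set: {S0, S3, S4, S6, S7, S10, S11, S12, S13, S14, S15, S16, S17, S18, S19, S21, S23, S25, S27, S28, S29}
Count = 21

21


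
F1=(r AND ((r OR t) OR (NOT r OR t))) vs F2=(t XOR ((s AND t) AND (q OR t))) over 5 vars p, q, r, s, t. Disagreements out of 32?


F1 = (r AND ((r OR t) OR (NOT r OR t)))
F2 = (t XOR ((s AND t) AND (q OR t)))
Evaluate both on each of 32 rows (bits = p,q,r,s,t):
  row 0 [00000]: F1=0 F2=0 -> 0
  row 1 [00001]: F1=0 F2=1 (differ) -> 1
  row 2 [00010]: F1=0 F2=0 -> 0
  row 3 [00011]: F1=0 F2=0 -> 0
  row 4 [00100]: F1=1 F2=0 (differ) -> 1
  row 5 [00101]: F1=1 F2=1 -> 0
  row 6 [00110]: F1=1 F2=0 (differ) -> 1
  row 7 [00111]: F1=1 F2=0 (differ) -> 1
  row 8 [01000]: F1=0 F2=0 -> 0
  row 9 [01001]: F1=0 F2=1 (differ) -> 1
  row 10 [01010]: F1=0 F2=0 -> 0
  row 11 [01011]: F1=0 F2=0 -> 0
  row 12 [01100]: F1=1 F2=0 (differ) -> 1
  row 13 [01101]: F1=1 F2=1 -> 0
  row 14 [01110]: F1=1 F2=0 (differ) -> 1
  row 15 [01111]: F1=1 F2=0 (differ) -> 1
  row 16 [10000]: F1=0 F2=0 -> 0
  row 17 [10001]: F1=0 F2=1 (differ) -> 1
  row 18 [10010]: F1=0 F2=0 -> 0
  row 19 [10011]: F1=0 F2=0 -> 0
  row 20 [10100]: F1=1 F2=0 (differ) -> 1
  row 21 [10101]: F1=1 F2=1 -> 0
  row 22 [10110]: F1=1 F2=0 (differ) -> 1
  row 23 [10111]: F1=1 F2=0 (differ) -> 1
  row 24 [11000]: F1=0 F2=0 -> 0
  row 25 [11001]: F1=0 F2=1 (differ) -> 1
  row 26 [11010]: F1=0 F2=0 -> 0
  row 27 [11011]: F1=0 F2=0 -> 0
  row 28 [11100]: F1=1 F2=0 (differ) -> 1
  row 29 [11101]: F1=1 F2=1 -> 0
  row 30 [11110]: F1=1 F2=0 (differ) -> 1
  row 31 [11111]: F1=1 F2=0 (differ) -> 1
Full result column, 8 rows per line (p,q fixed per line; r,s,t runs 000..111 left to right):
  rows 0-7 [p,q=00]: 01001011  (ones: 4)
  rows 8-15 [p,q=01]: 01001011  (ones: 4)
  rows 16-23 [p,q=10]: 01001011  (ones: 4)
  rows 24-31 [p,q=11]: 01001011  (ones: 4)
Disagreements = 4+4+4+4 = 16

16


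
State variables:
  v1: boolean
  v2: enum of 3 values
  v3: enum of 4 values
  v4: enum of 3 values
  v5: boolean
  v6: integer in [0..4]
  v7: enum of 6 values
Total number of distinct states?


State space = product of domain sizes of all variables.
Domain sizes:
  v1 (boolean): 2
  v2 (enum of 3 values): 3
  v3 (enum of 4 values): 4
  v4 (enum of 3 values): 3
  v5 (boolean): 2
  v6 (integer in [0..4]): 5
  v7 (enum of 6 values): 6
Product = 2 * 3 * 4 * 3 * 2 * 5 * 6 = 4320

4320


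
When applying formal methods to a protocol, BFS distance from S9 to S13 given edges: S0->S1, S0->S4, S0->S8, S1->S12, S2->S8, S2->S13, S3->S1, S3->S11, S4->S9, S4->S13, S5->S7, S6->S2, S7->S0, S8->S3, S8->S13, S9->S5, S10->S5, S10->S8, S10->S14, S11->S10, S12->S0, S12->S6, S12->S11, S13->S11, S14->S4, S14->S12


BFS layer-by-layer from S9:
  dist 0: {S9}
  dist 1: {S5}
  dist 2: {S7}
  dist 3: {S0}
  dist 4: {S1, S4, S8}
  dist 5: {S3, S12, S13}
  -> S13 reached at distance 5
Shortest path length = 5

5


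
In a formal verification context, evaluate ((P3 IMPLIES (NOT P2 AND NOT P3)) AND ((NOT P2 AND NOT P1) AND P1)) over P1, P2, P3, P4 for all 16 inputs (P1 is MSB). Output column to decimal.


Formula: ((P3 IMPLIES (NOT P2 AND NOT P3)) AND ((NOT P2 AND NOT P1) AND P1)) over P1, P2, P3, P4 (16 rows)
Evaluate each row (bits = P1,P2,P3,P4, MSB first):
  row 0 [0000]: ((0 IMPLIES (NOT 0 AND NOT 0)) AND ((NOT 0 AND NOT 0) AND 0)) -> 0
  row 1 [0001]: ((0 IMPLIES (NOT 0 AND NOT 0)) AND ((NOT 0 AND NOT 0) AND 0)) -> 0
  row 2 [0010]: ((1 IMPLIES (NOT 0 AND NOT 1)) AND ((NOT 0 AND NOT 0) AND 0)) -> 0
  row 3 [0011]: ((1 IMPLIES (NOT 0 AND NOT 1)) AND ((NOT 0 AND NOT 0) AND 0)) -> 0
  row 4 [0100]: ((0 IMPLIES (NOT 1 AND NOT 0)) AND ((NOT 1 AND NOT 0) AND 0)) -> 0
  row 5 [0101]: ((0 IMPLIES (NOT 1 AND NOT 0)) AND ((NOT 1 AND NOT 0) AND 0)) -> 0
  row 6 [0110]: ((1 IMPLIES (NOT 1 AND NOT 1)) AND ((NOT 1 AND NOT 0) AND 0)) -> 0
  row 7 [0111]: ((1 IMPLIES (NOT 1 AND NOT 1)) AND ((NOT 1 AND NOT 0) AND 0)) -> 0
  row 8 [1000]: ((0 IMPLIES (NOT 0 AND NOT 0)) AND ((NOT 0 AND NOT 1) AND 1)) -> 0
  row 9 [1001]: ((0 IMPLIES (NOT 0 AND NOT 0)) AND ((NOT 0 AND NOT 1) AND 1)) -> 0
  row 10 [1010]: ((1 IMPLIES (NOT 0 AND NOT 1)) AND ((NOT 0 AND NOT 1) AND 1)) -> 0
  row 11 [1011]: ((1 IMPLIES (NOT 0 AND NOT 1)) AND ((NOT 0 AND NOT 1) AND 1)) -> 0
  row 12 [1100]: ((0 IMPLIES (NOT 1 AND NOT 0)) AND ((NOT 1 AND NOT 1) AND 1)) -> 0
  row 13 [1101]: ((0 IMPLIES (NOT 1 AND NOT 0)) AND ((NOT 1 AND NOT 1) AND 1)) -> 0
  row 14 [1110]: ((1 IMPLIES (NOT 1 AND NOT 1)) AND ((NOT 1 AND NOT 1) AND 1)) -> 0
  row 15 [1111]: ((1 IMPLIES (NOT 1 AND NOT 1)) AND ((NOT 1 AND NOT 1) AND 1)) -> 0
Full result column, 4 rows per line (P1,P2 fixed per line; P3,P4 runs 00..11 left to right):
  rows 0-3 [P1,P2=00]: 0000  = hex 0
  rows 4-7 [P1,P2=01]: 0000  = hex 0
  rows 8-11 [P1,P2=10]: 0000  = hex 0
  rows 12-15 [P1,P2=11]: 0000  = hex 0
Output column (row 0 .. row 15) = 0000000000000000
Output column grouped in 4s = 0000 0000 0000 0000 = 0x0000
Convert to decimal digit by digit (value = value*16 + digit):
  0 -> 0
  0*16 + 0 = 0
  0*16 + 0 = 0
  0*16 + 0 = 0
Decimal = 0

0


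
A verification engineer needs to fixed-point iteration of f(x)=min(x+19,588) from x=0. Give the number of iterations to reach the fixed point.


Step 1: x=0, cap=588, increment=19
Step 2: x grows by 19 each step until capped at 588; fixed point is x=588
Step 3: iterations = ceil(588/19) = 31

31


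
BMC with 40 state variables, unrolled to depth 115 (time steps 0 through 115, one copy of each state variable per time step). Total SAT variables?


BMC unrolls to depth k, creating one copy of each state var for steps 0..k.
Step count = 115 + 1 = 116 (steps 0 through 115)
Vars per step = 40
Total = 40 * 116 = 4640

4640


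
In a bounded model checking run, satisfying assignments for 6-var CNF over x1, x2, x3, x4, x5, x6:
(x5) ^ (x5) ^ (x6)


CNF with 3 clauses over 6 vars (64 assignments).
An assignment satisfies CNF iff every clause has >=1 true literal.
Check each row (bits = x1,x2,x3,x4,x5,x6; clause T/F shown):
  row 0 [000000]: clauses=FFF -> 0
  row 1 [000001]: clauses=FFT -> 0
  row 2 [000010]: clauses=TTF -> 0
  row 3 [000011]: clauses=TTT -> 1
  row 4 [000100]: clauses=FFF -> 0
  (every remaining row is evaluated the same way; all 64 results are listed next)
Full result column, 8 rows per line (x1,x2,x3 fixed per line; x4,x5,x6 runs 000..111 left to right):
  rows 0-7 [x1,x2,x3=000]: 00010001  (ones: 2)
  rows 8-15 [x1,x2,x3=001]: 00010001  (ones: 2)
  rows 16-23 [x1,x2,x3=010]: 00010001  (ones: 2)
  rows 24-31 [x1,x2,x3=011]: 00010001  (ones: 2)
  rows 32-39 [x1,x2,x3=100]: 00010001  (ones: 2)
  rows 40-47 [x1,x2,x3=101]: 00010001  (ones: 2)
  rows 48-55 [x1,x2,x3=110]: 00010001  (ones: 2)
  rows 56-63 [x1,x2,x3=111]: 00010001  (ones: 2)
Satisfying assignments = 2+2+2+2+2+2+2+2 = 16

16


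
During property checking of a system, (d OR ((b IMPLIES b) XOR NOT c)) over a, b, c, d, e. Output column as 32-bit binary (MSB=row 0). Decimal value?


Formula: (d OR ((b IMPLIES b) XOR NOT c)) over a, b, c, d, e (32 rows)
Evaluate each row (bits = a,b,c,d,e, MSB first):
  row 0 [00000]: (0 OR ((0 IMPLIES 0) XOR NOT 0)) -> 0
  row 1 [00001]: (0 OR ((0 IMPLIES 0) XOR NOT 0)) -> 0
  row 2 [00010]: (1 OR ((0 IMPLIES 0) XOR NOT 0)) -> 1
  row 3 [00011]: (1 OR ((0 IMPLIES 0) XOR NOT 0)) -> 1
  row 4 [00100]: (0 OR ((0 IMPLIES 0) XOR NOT 1)) -> 1
  row 5 [00101]: (0 OR ((0 IMPLIES 0) XOR NOT 1)) -> 1
  row 6 [00110]: (1 OR ((0 IMPLIES 0) XOR NOT 1)) -> 1
  row 7 [00111]: (1 OR ((0 IMPLIES 0) XOR NOT 1)) -> 1
  row 8 [01000]: (0 OR ((1 IMPLIES 1) XOR NOT 0)) -> 0
  row 9 [01001]: (0 OR ((1 IMPLIES 1) XOR NOT 0)) -> 0
  row 10 [01010]: (1 OR ((1 IMPLIES 1) XOR NOT 0)) -> 1
  row 11 [01011]: (1 OR ((1 IMPLIES 1) XOR NOT 0)) -> 1
  row 12 [01100]: (0 OR ((1 IMPLIES 1) XOR NOT 1)) -> 1
  row 13 [01101]: (0 OR ((1 IMPLIES 1) XOR NOT 1)) -> 1
  row 14 [01110]: (1 OR ((1 IMPLIES 1) XOR NOT 1)) -> 1
  row 15 [01111]: (1 OR ((1 IMPLIES 1) XOR NOT 1)) -> 1
  row 16 [10000]: (0 OR ((0 IMPLIES 0) XOR NOT 0)) -> 0
  row 17 [10001]: (0 OR ((0 IMPLIES 0) XOR NOT 0)) -> 0
  row 18 [10010]: (1 OR ((0 IMPLIES 0) XOR NOT 0)) -> 1
  row 19 [10011]: (1 OR ((0 IMPLIES 0) XOR NOT 0)) -> 1
  row 20 [10100]: (0 OR ((0 IMPLIES 0) XOR NOT 1)) -> 1
  row 21 [10101]: (0 OR ((0 IMPLIES 0) XOR NOT 1)) -> 1
  row 22 [10110]: (1 OR ((0 IMPLIES 0) XOR NOT 1)) -> 1
  row 23 [10111]: (1 OR ((0 IMPLIES 0) XOR NOT 1)) -> 1
  row 24 [11000]: (0 OR ((1 IMPLIES 1) XOR NOT 0)) -> 0
  row 25 [11001]: (0 OR ((1 IMPLIES 1) XOR NOT 0)) -> 0
  row 26 [11010]: (1 OR ((1 IMPLIES 1) XOR NOT 0)) -> 1
  row 27 [11011]: (1 OR ((1 IMPLIES 1) XOR NOT 0)) -> 1
  row 28 [11100]: (0 OR ((1 IMPLIES 1) XOR NOT 1)) -> 1
  row 29 [11101]: (0 OR ((1 IMPLIES 1) XOR NOT 1)) -> 1
  row 30 [11110]: (1 OR ((1 IMPLIES 1) XOR NOT 1)) -> 1
  row 31 [11111]: (1 OR ((1 IMPLIES 1) XOR NOT 1)) -> 1
Full result column, 4 rows per line (a,b,c fixed per line; d,e runs 00..11 left to right):
  rows 0-3 [a,b,c=000]: 0011  = hex 3
  rows 4-7 [a,b,c=001]: 1111  = hex F
  rows 8-11 [a,b,c=010]: 0011  = hex 3
  rows 12-15 [a,b,c=011]: 1111  = hex F
  rows 16-19 [a,b,c=100]: 0011  = hex 3
  rows 20-23 [a,b,c=101]: 1111  = hex F
  rows 24-27 [a,b,c=110]: 0011  = hex 3
  rows 28-31 [a,b,c=111]: 1111  = hex F
Output column (row 0 .. row 31) = 00111111001111110011111100111111
Output column grouped in 4s = 0011 1111 0011 1111 0011 1111 0011 1111 = 0x3F3F3F3F
Convert to decimal digit by digit (value = value*16 + digit):
  3 -> 3
  3*16 + 15 (F) = 63
  63*16 + 3 = 1011
  1011*16 + 15 (F) = 16191
  16191*16 + 3 = 259059
  259059*16 + 15 (F) = 4144959
  4144959*16 + 3 = 66319347
  66319347*16 + 15 (F) = 1061109567
Decimal = 1061109567

1061109567


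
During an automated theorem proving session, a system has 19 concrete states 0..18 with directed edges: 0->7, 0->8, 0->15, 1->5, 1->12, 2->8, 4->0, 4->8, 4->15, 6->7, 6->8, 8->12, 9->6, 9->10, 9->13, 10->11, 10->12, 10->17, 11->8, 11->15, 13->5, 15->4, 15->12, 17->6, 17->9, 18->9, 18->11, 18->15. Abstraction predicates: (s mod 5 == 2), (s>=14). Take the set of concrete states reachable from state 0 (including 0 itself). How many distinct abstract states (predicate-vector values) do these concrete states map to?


BFS from 0:
Concrete reachable: {0, 4, 7, 8, 12, 15}
Abstract via predicates (s mod 5 == 2), (s>=14):
  (0,0) <- {0, 4, 8}
  (0,1) <- {15}
  (1,0) <- {7, 12}
Distinct abstract states = 3

3


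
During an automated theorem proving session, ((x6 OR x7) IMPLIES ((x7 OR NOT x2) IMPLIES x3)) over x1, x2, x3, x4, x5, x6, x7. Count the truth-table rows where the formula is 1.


Formula: ((x6 OR x7) IMPLIES ((x7 OR NOT x2) IMPLIES x3)) over 7 vars (128 rows)
Evaluate each row (x1, x2, x3, x4, x5, x6, x7 as bits, MSB first):
  row 0 [0000000]: ((0 OR 0) IMPLIES ((0 OR NOT 0) IMPLIES 0)) -> 1
  row 1 [0000001]: ((0 OR 1) IMPLIES ((1 OR NOT 0) IMPLIES 0)) -> 0
  row 2 [0000010]: ((1 OR 0) IMPLIES ((0 OR NOT 0) IMPLIES 0)) -> 0
  row 3 [0000011]: ((1 OR 1) IMPLIES ((1 OR NOT 0) IMPLIES 0)) -> 0
  row 4 [0000100]: ((0 OR 0) IMPLIES ((0 OR NOT 0) IMPLIES 0)) -> 1
  (every remaining row is evaluated the same way; all 128 results are listed next)
Full result column, 8 rows per line (x1,x2,x3,x4 fixed per line; x5,x6,x7 runs 000..111 left to right):
  rows 0-7 [x1,x2,x3,x4=0000]: 10001000  (ones: 2)
  rows 8-15 [x1,x2,x3,x4=0001]: 10001000  (ones: 2)
  rows 16-23 [x1,x2,x3,x4=0010]: 11111111  (ones: 8)
  rows 24-31 [x1,x2,x3,x4=0011]: 11111111  (ones: 8)
  rows 32-39 [x1,x2,x3,x4=0100]: 10101010  (ones: 4)
  rows 40-47 [x1,x2,x3,x4=0101]: 10101010  (ones: 4)
  rows 48-55 [x1,x2,x3,x4=0110]: 11111111  (ones: 8)
  rows 56-63 [x1,x2,x3,x4=0111]: 11111111  (ones: 8)
  rows 64-71 [x1,x2,x3,x4=1000]: 10001000  (ones: 2)
  rows 72-79 [x1,x2,x3,x4=1001]: 10001000  (ones: 2)
  rows 80-87 [x1,x2,x3,x4=1010]: 11111111  (ones: 8)
  rows 88-95 [x1,x2,x3,x4=1011]: 11111111  (ones: 8)
  rows 96-103 [x1,x2,x3,x4=1100]: 10101010  (ones: 4)
  rows 104-111 [x1,x2,x3,x4=1101]: 10101010  (ones: 4)
  rows 112-119 [x1,x2,x3,x4=1110]: 11111111  (ones: 8)
  rows 120-127 [x1,x2,x3,x4=1111]: 11111111  (ones: 8)
Count of 1-rows = 2+2+8+8+4+4+8+8+2+2+8+8+4+4+8+8 = 88

88


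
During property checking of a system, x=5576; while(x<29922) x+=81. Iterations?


Step 1: x goes from 5576 toward 29922 by 81; the body runs while x<29922, so iterations = ceil((bound-start)/step)
Step 2: Distance=24346
Step 3: ceil(24346/81)=301

301


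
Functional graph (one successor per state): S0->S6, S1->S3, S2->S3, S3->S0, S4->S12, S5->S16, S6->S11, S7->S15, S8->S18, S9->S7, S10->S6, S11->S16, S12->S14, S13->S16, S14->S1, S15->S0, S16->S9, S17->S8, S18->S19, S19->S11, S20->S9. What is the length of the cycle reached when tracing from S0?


Trace from S0 until a state repeats:
  S0 -> S6 -> S11 -> S16 -> S9 -> S7 -> S15 -> S0
S0 first seen at step 0, revisited at step 7.
Cycle length = 7 - 0 = 7

7


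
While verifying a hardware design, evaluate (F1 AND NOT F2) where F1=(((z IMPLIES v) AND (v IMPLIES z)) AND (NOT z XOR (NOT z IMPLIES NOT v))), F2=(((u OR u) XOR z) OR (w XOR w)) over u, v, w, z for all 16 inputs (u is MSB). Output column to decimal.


F1 = (((z IMPLIES v) AND (v IMPLIES z)) AND (NOT z XOR (NOT z IMPLIES NOT v)))
F2 = (((u OR u) XOR z) OR (w XOR w))
Counterexample to F1=>F2 is where F1=1 and F2=0.
Evaluate each row (bits = u,v,w,z, MSB first):
  row 0 [0000]: F1=0 F2=0 -> F1&~F2 -> 0
  row 1 [0001]: F1=0 F2=1 -> F1&~F2 -> 0
  row 2 [0010]: F1=0 F2=0 -> F1&~F2 -> 0
  row 3 [0011]: F1=0 F2=1 -> F1&~F2 -> 0
  row 4 [0100]: F1=0 F2=0 -> F1&~F2 -> 0
  row 5 [0101]: F1=1 F2=1 -> F1&~F2 -> 0
  row 6 [0110]: F1=0 F2=0 -> F1&~F2 -> 0
  row 7 [0111]: F1=1 F2=1 -> F1&~F2 -> 0
  row 8 [1000]: F1=0 F2=1 -> F1&~F2 -> 0
  row 9 [1001]: F1=0 F2=0 -> F1&~F2 -> 0
  row 10 [1010]: F1=0 F2=1 -> F1&~F2 -> 0
  row 11 [1011]: F1=0 F2=0 -> F1&~F2 -> 0
  row 12 [1100]: F1=0 F2=1 -> F1&~F2 -> 0
  row 13 [1101]: F1=1 F2=0 -> F1&~F2 -> 1
  row 14 [1110]: F1=0 F2=1 -> F1&~F2 -> 0
  row 15 [1111]: F1=1 F2=0 -> F1&~F2 -> 1
Full result column, 4 rows per line (u,v fixed per line; w,z runs 00..11 left to right):
  rows 0-3 [u,v=00]: 0000  = hex 0
  rows 4-7 [u,v=01]: 0000  = hex 0
  rows 8-11 [u,v=10]: 0000  = hex 0
  rows 12-15 [u,v=11]: 0101  = hex 5
Counterexample vector (row 0 .. row 15) = 0000000000000101
Output column grouped in 4s = 0000 0000 0000 0101 = 0x0005
Convert to decimal digit by digit (value = value*16 + digit):
  0 -> 0
  0*16 + 0 = 0
  0*16 + 0 = 0
  0*16 + 5 = 5
Decimal = 5

5


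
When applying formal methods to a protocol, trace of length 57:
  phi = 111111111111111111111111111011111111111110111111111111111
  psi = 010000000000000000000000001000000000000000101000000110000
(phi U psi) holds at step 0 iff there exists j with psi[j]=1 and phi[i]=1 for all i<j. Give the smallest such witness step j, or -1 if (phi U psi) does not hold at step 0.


(phi U psi) at 0: need smallest j with psi[j]=1 and phi[i]=1 for all i in [0,j).
Scan from step 0:
  step 0: phi=1, psi=0 -> continue
  step 1: psi=1 and phi held for [0,1) -> witness found
Witness step = 1

1


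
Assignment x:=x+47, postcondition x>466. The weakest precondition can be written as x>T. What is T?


Formula: wp(x:=E, P) = P[E/x] (substitute E for x in postcondition)
Step 1: Postcondition: x>466
Step 2: Substitute x+47 for x: x+47>466
Step 3: Solve for x: x > 466-47 = 419

419


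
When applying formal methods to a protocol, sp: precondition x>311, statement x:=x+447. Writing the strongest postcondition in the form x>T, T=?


Formula: sp(P, x:=E) = exists old_x. (x = E[old_x/x]) AND P[old_x/x] (old_x is the value of x before the assignment; eliminate old_x by solving x = E[old_x/x] for old_x)
Step 1: Precondition P: x>311, i.e. old_x > 311
Step 2: Assignment gives x = old_x + 447, so old_x = x - 447
Step 3: Substitute into P: x - 447 > 311
Step 4: Simplify: x > 311+447 = 758

758


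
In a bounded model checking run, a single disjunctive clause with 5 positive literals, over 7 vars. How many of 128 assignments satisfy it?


Step 1: Total=2^7=128
Step 2: Unsat when all 5 false: 2^2=4
Step 3: Sat=128-4=124

124


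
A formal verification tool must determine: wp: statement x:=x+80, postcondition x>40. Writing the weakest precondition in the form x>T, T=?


Formula: wp(x:=E, P) = P[E/x] (substitute E for x in postcondition)
Step 1: Postcondition: x>40
Step 2: Substitute x+80 for x: x+80>40
Step 3: Solve for x: x > 40-80 = -40

-40


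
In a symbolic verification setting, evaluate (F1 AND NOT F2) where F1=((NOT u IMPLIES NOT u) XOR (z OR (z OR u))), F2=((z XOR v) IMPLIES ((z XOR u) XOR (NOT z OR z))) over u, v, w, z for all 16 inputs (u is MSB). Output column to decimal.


F1 = ((NOT u IMPLIES NOT u) XOR (z OR (z OR u)))
F2 = ((z XOR v) IMPLIES ((z XOR u) XOR (NOT z OR z)))
Counterexample to F1=>F2 is where F1=1 and F2=0.
Evaluate each row (bits = u,v,w,z, MSB first):
  row 0 [0000]: F1=1 F2=1 -> F1&~F2 -> 0
  row 1 [0001]: F1=0 F2=0 -> F1&~F2 -> 0
  row 2 [0010]: F1=1 F2=1 -> F1&~F2 -> 0
  row 3 [0011]: F1=0 F2=0 -> F1&~F2 -> 0
  row 4 [0100]: F1=1 F2=1 -> F1&~F2 -> 0
  row 5 [0101]: F1=0 F2=1 -> F1&~F2 -> 0
  row 6 [0110]: F1=1 F2=1 -> F1&~F2 -> 0
  row 7 [0111]: F1=0 F2=1 -> F1&~F2 -> 0
  row 8 [1000]: F1=0 F2=1 -> F1&~F2 -> 0
  row 9 [1001]: F1=0 F2=1 -> F1&~F2 -> 0
  row 10 [1010]: F1=0 F2=1 -> F1&~F2 -> 0
  row 11 [1011]: F1=0 F2=1 -> F1&~F2 -> 0
  row 12 [1100]: F1=0 F2=0 -> F1&~F2 -> 0
  row 13 [1101]: F1=0 F2=1 -> F1&~F2 -> 0
  row 14 [1110]: F1=0 F2=0 -> F1&~F2 -> 0
  row 15 [1111]: F1=0 F2=1 -> F1&~F2 -> 0
Full result column, 4 rows per line (u,v fixed per line; w,z runs 00..11 left to right):
  rows 0-3 [u,v=00]: 0000  = hex 0
  rows 4-7 [u,v=01]: 0000  = hex 0
  rows 8-11 [u,v=10]: 0000  = hex 0
  rows 12-15 [u,v=11]: 0000  = hex 0
Counterexample vector (row 0 .. row 15) = 0000000000000000
Output column grouped in 4s = 0000 0000 0000 0000 = 0x0000
Convert to decimal digit by digit (value = value*16 + digit):
  0 -> 0
  0*16 + 0 = 0
  0*16 + 0 = 0
  0*16 + 0 = 0
Decimal = 0

0


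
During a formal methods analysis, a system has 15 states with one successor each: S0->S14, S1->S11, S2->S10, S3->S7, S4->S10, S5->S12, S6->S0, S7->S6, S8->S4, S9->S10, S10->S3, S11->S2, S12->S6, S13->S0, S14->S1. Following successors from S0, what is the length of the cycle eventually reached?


Trace from S0 until a state repeats:
  S0 -> S14 -> S1 -> S11 -> S2 -> S10 -> S3 -> S7 -> S6 -> S0
S0 first seen at step 0, revisited at step 9.
Cycle length = 9 - 0 = 9

9


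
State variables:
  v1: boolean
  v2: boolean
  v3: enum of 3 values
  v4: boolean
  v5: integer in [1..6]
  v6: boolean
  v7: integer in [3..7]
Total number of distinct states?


State space = product of domain sizes of all variables.
Domain sizes:
  v1 (boolean): 2
  v2 (boolean): 2
  v3 (enum of 3 values): 3
  v4 (boolean): 2
  v5 (integer in [1..6]): 6
  v6 (boolean): 2
  v7 (integer in [3..7]): 5
Product = 2 * 2 * 3 * 2 * 6 * 2 * 5 = 1440

1440


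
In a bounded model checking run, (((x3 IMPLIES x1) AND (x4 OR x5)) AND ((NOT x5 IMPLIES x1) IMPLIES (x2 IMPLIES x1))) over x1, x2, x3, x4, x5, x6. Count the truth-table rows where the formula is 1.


Formula: (((x3 IMPLIES x1) AND (x4 OR x5)) AND ((NOT x5 IMPLIES x1) IMPLIES (x2 IMPLIES x1))) over 6 vars (64 rows)
Evaluate each row (x1, x2, x3, x4, x5, x6 as bits, MSB first):
  row 0 [000000]: (((0 IMPLIES 0) AND (0 OR 0)) AND ((NOT 0 IMPLIES 0) IMPLIES (0 IMPLIES 0))) -> 0
  row 1 [000001]: (((0 IMPLIES 0) AND (0 OR 0)) AND ((NOT 0 IMPLIES 0) IMPLIES (0 IMPLIES 0))) -> 0
  row 2 [000010]: (((0 IMPLIES 0) AND (0 OR 1)) AND ((NOT 1 IMPLIES 0) IMPLIES (0 IMPLIES 0))) -> 1
  row 3 [000011]: (((0 IMPLIES 0) AND (0 OR 1)) AND ((NOT 1 IMPLIES 0) IMPLIES (0 IMPLIES 0))) -> 1
  row 4 [000100]: (((0 IMPLIES 0) AND (1 OR 0)) AND ((NOT 0 IMPLIES 0) IMPLIES (0 IMPLIES 0))) -> 1
  (every remaining row is evaluated the same way; all 64 results are listed next)
Full result column, 8 rows per line (x1,x2,x3 fixed per line; x4,x5,x6 runs 000..111 left to right):
  rows 0-7 [x1,x2,x3=000]: 00111111  (ones: 6)
  rows 8-15 [x1,x2,x3=001]: 00000000  (ones: 0)
  rows 16-23 [x1,x2,x3=010]: 00001100  (ones: 2)
  rows 24-31 [x1,x2,x3=011]: 00000000  (ones: 0)
  rows 32-39 [x1,x2,x3=100]: 00111111  (ones: 6)
  rows 40-47 [x1,x2,x3=101]: 00111111  (ones: 6)
  rows 48-55 [x1,x2,x3=110]: 00111111  (ones: 6)
  rows 56-63 [x1,x2,x3=111]: 00111111  (ones: 6)
Count of 1-rows = 6+0+2+0+6+6+6+6 = 32

32


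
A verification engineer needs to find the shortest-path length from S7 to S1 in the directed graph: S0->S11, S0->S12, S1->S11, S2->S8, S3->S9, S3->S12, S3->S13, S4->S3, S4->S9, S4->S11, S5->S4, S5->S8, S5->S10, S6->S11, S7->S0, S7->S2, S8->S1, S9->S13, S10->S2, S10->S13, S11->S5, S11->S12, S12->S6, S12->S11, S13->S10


BFS layer-by-layer from S7:
  dist 0: {S7}
  dist 1: {S0, S2}
  dist 2: {S8, S11, S12}
  dist 3: {S1, S5, S6}
  -> S1 reached at distance 3
Shortest path length = 3

3


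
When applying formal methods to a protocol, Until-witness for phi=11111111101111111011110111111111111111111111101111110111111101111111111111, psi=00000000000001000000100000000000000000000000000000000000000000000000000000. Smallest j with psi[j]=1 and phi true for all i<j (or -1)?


(phi U psi) at 0: need smallest j with psi[j]=1 and phi[i]=1 for all i in [0,j).
Scan from step 0:
  step 0: phi=1, psi=0 -> continue
  step 1: phi=1, psi=0 -> continue
  step 2: phi=1, psi=0 -> continue
  step 3: phi=1, psi=0 -> continue
  step 9: phi=0 -> phi-prefix broken from here
  step 13: psi=1 but phi already failed -> not a witness
  step 20: psi=1 but phi already failed -> not a witness
  end of trace: no witness -> -1
Witness step = -1

-1


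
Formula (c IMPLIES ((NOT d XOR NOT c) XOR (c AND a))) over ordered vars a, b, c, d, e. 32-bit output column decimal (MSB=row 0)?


Formula: (c IMPLIES ((NOT d XOR NOT c) XOR (c AND a))) over a, b, c, d, e (32 rows)
Evaluate each row (bits = a,b,c,d,e, MSB first):
  row 0 [00000]: (0 IMPLIES ((NOT 0 XOR NOT 0) XOR (0 AND 0))) -> 1
  row 1 [00001]: (0 IMPLIES ((NOT 0 XOR NOT 0) XOR (0 AND 0))) -> 1
  row 2 [00010]: (0 IMPLIES ((NOT 1 XOR NOT 0) XOR (0 AND 0))) -> 1
  row 3 [00011]: (0 IMPLIES ((NOT 1 XOR NOT 0) XOR (0 AND 0))) -> 1
  row 4 [00100]: (1 IMPLIES ((NOT 0 XOR NOT 1) XOR (1 AND 0))) -> 1
  row 5 [00101]: (1 IMPLIES ((NOT 0 XOR NOT 1) XOR (1 AND 0))) -> 1
  row 6 [00110]: (1 IMPLIES ((NOT 1 XOR NOT 1) XOR (1 AND 0))) -> 0
  row 7 [00111]: (1 IMPLIES ((NOT 1 XOR NOT 1) XOR (1 AND 0))) -> 0
  row 8 [01000]: (0 IMPLIES ((NOT 0 XOR NOT 0) XOR (0 AND 0))) -> 1
  row 9 [01001]: (0 IMPLIES ((NOT 0 XOR NOT 0) XOR (0 AND 0))) -> 1
  row 10 [01010]: (0 IMPLIES ((NOT 1 XOR NOT 0) XOR (0 AND 0))) -> 1
  row 11 [01011]: (0 IMPLIES ((NOT 1 XOR NOT 0) XOR (0 AND 0))) -> 1
  row 12 [01100]: (1 IMPLIES ((NOT 0 XOR NOT 1) XOR (1 AND 0))) -> 1
  row 13 [01101]: (1 IMPLIES ((NOT 0 XOR NOT 1) XOR (1 AND 0))) -> 1
  row 14 [01110]: (1 IMPLIES ((NOT 1 XOR NOT 1) XOR (1 AND 0))) -> 0
  row 15 [01111]: (1 IMPLIES ((NOT 1 XOR NOT 1) XOR (1 AND 0))) -> 0
  row 16 [10000]: (0 IMPLIES ((NOT 0 XOR NOT 0) XOR (0 AND 1))) -> 1
  row 17 [10001]: (0 IMPLIES ((NOT 0 XOR NOT 0) XOR (0 AND 1))) -> 1
  row 18 [10010]: (0 IMPLIES ((NOT 1 XOR NOT 0) XOR (0 AND 1))) -> 1
  row 19 [10011]: (0 IMPLIES ((NOT 1 XOR NOT 0) XOR (0 AND 1))) -> 1
  row 20 [10100]: (1 IMPLIES ((NOT 0 XOR NOT 1) XOR (1 AND 1))) -> 0
  row 21 [10101]: (1 IMPLIES ((NOT 0 XOR NOT 1) XOR (1 AND 1))) -> 0
  row 22 [10110]: (1 IMPLIES ((NOT 1 XOR NOT 1) XOR (1 AND 1))) -> 1
  row 23 [10111]: (1 IMPLIES ((NOT 1 XOR NOT 1) XOR (1 AND 1))) -> 1
  row 24 [11000]: (0 IMPLIES ((NOT 0 XOR NOT 0) XOR (0 AND 1))) -> 1
  row 25 [11001]: (0 IMPLIES ((NOT 0 XOR NOT 0) XOR (0 AND 1))) -> 1
  row 26 [11010]: (0 IMPLIES ((NOT 1 XOR NOT 0) XOR (0 AND 1))) -> 1
  row 27 [11011]: (0 IMPLIES ((NOT 1 XOR NOT 0) XOR (0 AND 1))) -> 1
  row 28 [11100]: (1 IMPLIES ((NOT 0 XOR NOT 1) XOR (1 AND 1))) -> 0
  row 29 [11101]: (1 IMPLIES ((NOT 0 XOR NOT 1) XOR (1 AND 1))) -> 0
  row 30 [11110]: (1 IMPLIES ((NOT 1 XOR NOT 1) XOR (1 AND 1))) -> 1
  row 31 [11111]: (1 IMPLIES ((NOT 1 XOR NOT 1) XOR (1 AND 1))) -> 1
Full result column, 4 rows per line (a,b,c fixed per line; d,e runs 00..11 left to right):
  rows 0-3 [a,b,c=000]: 1111  = hex F
  rows 4-7 [a,b,c=001]: 1100  = hex C
  rows 8-11 [a,b,c=010]: 1111  = hex F
  rows 12-15 [a,b,c=011]: 1100  = hex C
  rows 16-19 [a,b,c=100]: 1111  = hex F
  rows 20-23 [a,b,c=101]: 0011  = hex 3
  rows 24-27 [a,b,c=110]: 1111  = hex F
  rows 28-31 [a,b,c=111]: 0011  = hex 3
Output column (row 0 .. row 31) = 11111100111111001111001111110011
Output column grouped in 4s = 1111 1100 1111 1100 1111 0011 1111 0011 = 0xFCFCF3F3
Convert to decimal digit by digit (value = value*16 + digit):
  F -> 15
  15*16 + 12 (C) = 252
  252*16 + 15 (F) = 4047
  4047*16 + 12 (C) = 64764
  64764*16 + 15 (F) = 1036239
  1036239*16 + 3 = 16579827
  16579827*16 + 15 (F) = 265277247
  265277247*16 + 3 = 4244435955
Decimal = 4244435955

4244435955


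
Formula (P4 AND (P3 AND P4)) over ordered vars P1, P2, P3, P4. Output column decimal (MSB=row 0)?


Formula: (P4 AND (P3 AND P4)) over P1, P2, P3, P4 (16 rows)
Evaluate each row (bits = P1,P2,P3,P4, MSB first):
  row 0 [0000]: (0 AND (0 AND 0)) -> 0
  row 1 [0001]: (1 AND (0 AND 1)) -> 0
  row 2 [0010]: (0 AND (1 AND 0)) -> 0
  row 3 [0011]: (1 AND (1 AND 1)) -> 1
  row 4 [0100]: (0 AND (0 AND 0)) -> 0
  row 5 [0101]: (1 AND (0 AND 1)) -> 0
  row 6 [0110]: (0 AND (1 AND 0)) -> 0
  row 7 [0111]: (1 AND (1 AND 1)) -> 1
  row 8 [1000]: (0 AND (0 AND 0)) -> 0
  row 9 [1001]: (1 AND (0 AND 1)) -> 0
  row 10 [1010]: (0 AND (1 AND 0)) -> 0
  row 11 [1011]: (1 AND (1 AND 1)) -> 1
  row 12 [1100]: (0 AND (0 AND 0)) -> 0
  row 13 [1101]: (1 AND (0 AND 1)) -> 0
  row 14 [1110]: (0 AND (1 AND 0)) -> 0
  row 15 [1111]: (1 AND (1 AND 1)) -> 1
Full result column, 4 rows per line (P1,P2 fixed per line; P3,P4 runs 00..11 left to right):
  rows 0-3 [P1,P2=00]: 0001  = hex 1
  rows 4-7 [P1,P2=01]: 0001  = hex 1
  rows 8-11 [P1,P2=10]: 0001  = hex 1
  rows 12-15 [P1,P2=11]: 0001  = hex 1
Output column (row 0 .. row 15) = 0001000100010001
Output column grouped in 4s = 0001 0001 0001 0001 = 0x1111
Convert to decimal digit by digit (value = value*16 + digit):
  1 -> 1
  1*16 + 1 = 17
  17*16 + 1 = 273
  273*16 + 1 = 4369
Decimal = 4369

4369


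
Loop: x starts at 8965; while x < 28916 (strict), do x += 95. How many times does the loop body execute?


Step 1: x goes from 8965 toward 28916 by 95; the body runs while x<28916, so iterations = ceil((bound-start)/step)
Step 2: Distance=19951
Step 3: ceil(19951/95)=211

211


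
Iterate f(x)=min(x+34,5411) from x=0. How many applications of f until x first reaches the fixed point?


Step 1: x=0, cap=5411, increment=34
Step 2: x grows by 34 each step until capped at 5411; fixed point is x=5411
Step 3: iterations = ceil(5411/34) = 160

160


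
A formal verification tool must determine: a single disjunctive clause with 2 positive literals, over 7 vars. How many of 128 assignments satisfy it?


Step 1: Total=2^7=128
Step 2: Unsat when all 2 false: 2^5=32
Step 3: Sat=128-32=96

96


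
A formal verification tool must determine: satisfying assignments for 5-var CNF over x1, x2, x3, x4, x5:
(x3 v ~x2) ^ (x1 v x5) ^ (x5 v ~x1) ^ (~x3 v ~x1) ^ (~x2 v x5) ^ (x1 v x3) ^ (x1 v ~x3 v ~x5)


CNF with 7 clauses over 5 vars (32 assignments).
An assignment satisfies CNF iff every clause has >=1 true literal.
Check each row (bits = x1,x2,x3,x4,x5; clause T/F shown):
  row 0 [00000]: clauses=TFTTTFT -> 0
  row 1 [00001]: clauses=TTTTTFT -> 0
  row 2 [00010]: clauses=TFTTTFT -> 0
  row 3 [00011]: clauses=TTTTTFT -> 0
  row 4 [00100]: clauses=TFTTTTT -> 0
  row 5 [00101]: clauses=TTTTTTF -> 0
  row 6 [00110]: clauses=TFTTTTT -> 0
  row 7 [00111]: clauses=TTTTTTF -> 0
  row 8 [01000]: clauses=FFTTFFT -> 0
  row 9 [01001]: clauses=FTTTTFT -> 0
  row 10 [01010]: clauses=FFTTFFT -> 0
  row 11 [01011]: clauses=FTTTTFT -> 0
  row 12 [01100]: clauses=TFTTFTT -> 0
  row 13 [01101]: clauses=TTTTTTF -> 0
  row 14 [01110]: clauses=TFTTFTT -> 0
  row 15 [01111]: clauses=TTTTTTF -> 0
  row 16 [10000]: clauses=TTFTTTT -> 0
  row 17 [10001]: clauses=TTTTTTT -> 1
  row 18 [10010]: clauses=TTFTTTT -> 0
  row 19 [10011]: clauses=TTTTTTT -> 1
  row 20 [10100]: clauses=TTFFTTT -> 0
  row 21 [10101]: clauses=TTTFTTT -> 0
  row 22 [10110]: clauses=TTFFTTT -> 0
  row 23 [10111]: clauses=TTTFTTT -> 0
  row 24 [11000]: clauses=FTFTFTT -> 0
  row 25 [11001]: clauses=FTTTTTT -> 0
  row 26 [11010]: clauses=FTFTFTT -> 0
  row 27 [11011]: clauses=FTTTTTT -> 0
  row 28 [11100]: clauses=TTFFFTT -> 0
  row 29 [11101]: clauses=TTTFTTT -> 0
  row 30 [11110]: clauses=TTFFFTT -> 0
  row 31 [11111]: clauses=TTTFTTT -> 0
Full result column, 8 rows per line (x1,x2 fixed per line; x3,x4,x5 runs 000..111 left to right):
  rows 0-7 [x1,x2=00]: 00000000  (ones: 0)
  rows 8-15 [x1,x2=01]: 00000000  (ones: 0)
  rows 16-23 [x1,x2=10]: 01010000  (ones: 2)
  rows 24-31 [x1,x2=11]: 00000000  (ones: 0)
Satisfying assignments = 0+0+2+0 = 2

2


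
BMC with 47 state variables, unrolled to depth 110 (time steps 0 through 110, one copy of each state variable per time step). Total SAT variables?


BMC unrolls to depth k, creating one copy of each state var for steps 0..k.
Step count = 110 + 1 = 111 (steps 0 through 110)
Vars per step = 47
Total = 47 * 111 = 5217

5217


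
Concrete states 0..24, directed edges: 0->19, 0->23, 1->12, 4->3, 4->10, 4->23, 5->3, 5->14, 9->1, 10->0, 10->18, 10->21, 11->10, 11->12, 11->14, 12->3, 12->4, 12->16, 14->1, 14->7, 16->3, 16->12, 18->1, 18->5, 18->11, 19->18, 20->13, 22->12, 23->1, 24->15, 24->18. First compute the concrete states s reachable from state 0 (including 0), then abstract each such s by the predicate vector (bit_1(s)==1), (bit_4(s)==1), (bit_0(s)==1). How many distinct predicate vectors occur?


BFS from 0:
Concrete reachable: {0, 1, 3, 4, 5, 7, 10, 11, 12, 14, 16, 18, 19, 21, 23}
Abstract via predicates (bit_1(s)==1), (bit_4(s)==1), (bit_0(s)==1):
  (0,0,0) <- {0, 4, 12}
  (0,0,1) <- {1, 5}
  (0,1,0) <- {16}
  (0,1,1) <- {21}
  (1,0,0) <- {10, 14}
  (1,0,1) <- {3, 7, 11}
  (1,1,0) <- {18}
  (1,1,1) <- {19, 23}
Distinct abstract states = 8

8


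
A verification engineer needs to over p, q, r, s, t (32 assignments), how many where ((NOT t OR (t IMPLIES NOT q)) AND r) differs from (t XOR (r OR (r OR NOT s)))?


F1 = ((NOT t OR (t IMPLIES NOT q)) AND r)
F2 = (t XOR (r OR (r OR NOT s)))
Evaluate both on each of 32 rows (bits = p,q,r,s,t):
  row 0 [00000]: F1=0 F2=1 (differ) -> 1
  row 1 [00001]: F1=0 F2=0 -> 0
  row 2 [00010]: F1=0 F2=0 -> 0
  row 3 [00011]: F1=0 F2=1 (differ) -> 1
  row 4 [00100]: F1=1 F2=1 -> 0
  row 5 [00101]: F1=1 F2=0 (differ) -> 1
  row 6 [00110]: F1=1 F2=1 -> 0
  row 7 [00111]: F1=1 F2=0 (differ) -> 1
  row 8 [01000]: F1=0 F2=1 (differ) -> 1
  row 9 [01001]: F1=0 F2=0 -> 0
  row 10 [01010]: F1=0 F2=0 -> 0
  row 11 [01011]: F1=0 F2=1 (differ) -> 1
  row 12 [01100]: F1=1 F2=1 -> 0
  row 13 [01101]: F1=0 F2=0 -> 0
  row 14 [01110]: F1=1 F2=1 -> 0
  row 15 [01111]: F1=0 F2=0 -> 0
  row 16 [10000]: F1=0 F2=1 (differ) -> 1
  row 17 [10001]: F1=0 F2=0 -> 0
  row 18 [10010]: F1=0 F2=0 -> 0
  row 19 [10011]: F1=0 F2=1 (differ) -> 1
  row 20 [10100]: F1=1 F2=1 -> 0
  row 21 [10101]: F1=1 F2=0 (differ) -> 1
  row 22 [10110]: F1=1 F2=1 -> 0
  row 23 [10111]: F1=1 F2=0 (differ) -> 1
  row 24 [11000]: F1=0 F2=1 (differ) -> 1
  row 25 [11001]: F1=0 F2=0 -> 0
  row 26 [11010]: F1=0 F2=0 -> 0
  row 27 [11011]: F1=0 F2=1 (differ) -> 1
  row 28 [11100]: F1=1 F2=1 -> 0
  row 29 [11101]: F1=0 F2=0 -> 0
  row 30 [11110]: F1=1 F2=1 -> 0
  row 31 [11111]: F1=0 F2=0 -> 0
Full result column, 8 rows per line (p,q fixed per line; r,s,t runs 000..111 left to right):
  rows 0-7 [p,q=00]: 10010101  (ones: 4)
  rows 8-15 [p,q=01]: 10010000  (ones: 2)
  rows 16-23 [p,q=10]: 10010101  (ones: 4)
  rows 24-31 [p,q=11]: 10010000  (ones: 2)
Disagreements = 4+2+4+2 = 12

12


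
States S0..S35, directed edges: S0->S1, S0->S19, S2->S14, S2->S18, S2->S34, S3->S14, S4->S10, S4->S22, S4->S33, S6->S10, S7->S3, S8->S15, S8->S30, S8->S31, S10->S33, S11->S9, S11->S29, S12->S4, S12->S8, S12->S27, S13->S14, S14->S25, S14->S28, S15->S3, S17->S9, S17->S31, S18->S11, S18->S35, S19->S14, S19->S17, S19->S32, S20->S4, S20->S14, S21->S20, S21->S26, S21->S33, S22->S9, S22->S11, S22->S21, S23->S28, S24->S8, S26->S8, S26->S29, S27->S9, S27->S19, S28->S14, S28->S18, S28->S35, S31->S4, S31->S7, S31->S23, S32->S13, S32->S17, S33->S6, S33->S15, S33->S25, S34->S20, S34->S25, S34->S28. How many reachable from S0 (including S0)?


BFS from S0:
  layer 0: {S0}
  layer 1: {S1, S19}
  layer 2: {S14, S17, S32}
  layer 3: {S9, S13, S25, S28, S31}
  layer 4: {S4, S7, S18, S23, S35}
  layer 5: {S3, S10, S11, S22, S33}
  layer 6: {S6, S15, S21, S29}
  layer 7: {S20, S26}
  layer 8: {S8}
  layer 9: {S30}
Reachable set: {S0, S1, S3, S4, S6, S7, S8, S9, S10, S11, S13, S14, S15, S17, S18, S19, S20, S21, S22, S23, S25, S26, S28, S29, S30, S31, S32, S33, S35}
Count = 29

29


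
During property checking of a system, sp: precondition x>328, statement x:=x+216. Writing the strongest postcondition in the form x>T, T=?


Formula: sp(P, x:=E) = exists old_x. (x = E[old_x/x]) AND P[old_x/x] (old_x is the value of x before the assignment; eliminate old_x by solving x = E[old_x/x] for old_x)
Step 1: Precondition P: x>328, i.e. old_x > 328
Step 2: Assignment gives x = old_x + 216, so old_x = x - 216
Step 3: Substitute into P: x - 216 > 328
Step 4: Simplify: x > 328+216 = 544

544


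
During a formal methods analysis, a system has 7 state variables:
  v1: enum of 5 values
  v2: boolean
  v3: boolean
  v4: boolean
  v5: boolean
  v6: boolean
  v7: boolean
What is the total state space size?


State space = product of domain sizes of all variables.
Domain sizes:
  v1 (enum of 5 values): 5
  v2 (boolean): 2
  v3 (boolean): 2
  v4 (boolean): 2
  v5 (boolean): 2
  v6 (boolean): 2
  v7 (boolean): 2
Product = 5 * 2 * 2 * 2 * 2 * 2 * 2 = 320

320


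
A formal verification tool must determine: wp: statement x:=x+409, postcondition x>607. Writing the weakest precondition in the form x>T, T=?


Formula: wp(x:=E, P) = P[E/x] (substitute E for x in postcondition)
Step 1: Postcondition: x>607
Step 2: Substitute x+409 for x: x+409>607
Step 3: Solve for x: x > 607-409 = 198

198


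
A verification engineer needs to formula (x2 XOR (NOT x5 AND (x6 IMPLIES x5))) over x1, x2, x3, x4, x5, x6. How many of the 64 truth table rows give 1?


Formula: (x2 XOR (NOT x5 AND (x6 IMPLIES x5))) over 6 vars (64 rows)
Evaluate each row (x1, x2, x3, x4, x5, x6 as bits, MSB first):
  row 0 [000000]: (0 XOR (NOT 0 AND (0 IMPLIES 0))) -> 1
  row 1 [000001]: (0 XOR (NOT 0 AND (1 IMPLIES 0))) -> 0
  row 2 [000010]: (0 XOR (NOT 1 AND (0 IMPLIES 1))) -> 0
  row 3 [000011]: (0 XOR (NOT 1 AND (1 IMPLIES 1))) -> 0
  row 4 [000100]: (0 XOR (NOT 0 AND (0 IMPLIES 0))) -> 1
  (every remaining row is evaluated the same way; all 64 results are listed next)
Full result column, 8 rows per line (x1,x2,x3 fixed per line; x4,x5,x6 runs 000..111 left to right):
  rows 0-7 [x1,x2,x3=000]: 10001000  (ones: 2)
  rows 8-15 [x1,x2,x3=001]: 10001000  (ones: 2)
  rows 16-23 [x1,x2,x3=010]: 01110111  (ones: 6)
  rows 24-31 [x1,x2,x3=011]: 01110111  (ones: 6)
  rows 32-39 [x1,x2,x3=100]: 10001000  (ones: 2)
  rows 40-47 [x1,x2,x3=101]: 10001000  (ones: 2)
  rows 48-55 [x1,x2,x3=110]: 01110111  (ones: 6)
  rows 56-63 [x1,x2,x3=111]: 01110111  (ones: 6)
Count of 1-rows = 2+2+6+6+2+2+6+6 = 32

32
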